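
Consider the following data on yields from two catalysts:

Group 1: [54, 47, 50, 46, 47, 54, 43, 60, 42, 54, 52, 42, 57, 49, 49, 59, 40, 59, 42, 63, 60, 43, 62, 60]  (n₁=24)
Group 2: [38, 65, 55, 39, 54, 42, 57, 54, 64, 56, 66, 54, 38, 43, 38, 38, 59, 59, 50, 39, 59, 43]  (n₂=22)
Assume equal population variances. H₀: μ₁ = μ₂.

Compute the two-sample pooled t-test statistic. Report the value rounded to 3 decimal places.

test statistic = 0.376

x̄₁=51.417, s₁=7.383, n₁=24
x̄₂=50.455, s₂=9.889, n₂=22
s_p² = [23·7.383² + 21·9.889²]/44 = 75.1656
SE = √(s_p²·(1/24+1/22)) = 2.5590
t = (51.417−50.455)/2.5590 = 0.3760
df = 44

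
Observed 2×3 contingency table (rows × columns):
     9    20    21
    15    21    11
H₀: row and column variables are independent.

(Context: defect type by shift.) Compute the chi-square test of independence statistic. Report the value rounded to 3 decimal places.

Row totals [50, 47], col totals [24, 41, 32], n=97
χ² = (9−12.37)²/12.37 + (20−21.13)²/21.13 + (21−16.49)²/16.49 + (15−11.63)²/11.63 + (21−19.87)²/19.87 + (11−15.51)²/15.51 = 4.5610
df = 2

test statistic = 4.561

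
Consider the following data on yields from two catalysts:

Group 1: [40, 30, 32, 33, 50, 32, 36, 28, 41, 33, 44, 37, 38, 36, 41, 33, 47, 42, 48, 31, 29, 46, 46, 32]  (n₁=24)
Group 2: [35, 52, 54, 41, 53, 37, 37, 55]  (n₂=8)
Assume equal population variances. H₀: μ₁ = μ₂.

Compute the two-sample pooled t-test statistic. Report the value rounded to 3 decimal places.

x̄₁=37.708, s₁=6.630, n₁=24
x̄₂=45.500, s₂=8.751, n₂=8
s_p² = [23·6.630² + 7·8.751²]/30 = 51.5653
SE = √(s_p²·(1/24+1/8)) = 2.9316
t = (37.708−45.500)/2.9316 = -2.6578
df = 30

test statistic = -2.658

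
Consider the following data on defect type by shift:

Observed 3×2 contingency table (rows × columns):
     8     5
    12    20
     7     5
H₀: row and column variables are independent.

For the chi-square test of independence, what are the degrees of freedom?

degrees of freedom = 2

df = (r−1)(c−1) = (3−1)·(2−1) = 2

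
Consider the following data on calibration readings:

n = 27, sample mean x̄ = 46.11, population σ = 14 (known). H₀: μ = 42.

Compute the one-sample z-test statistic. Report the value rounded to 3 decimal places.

test statistic = 1.525

SE = σ/√n = 14/√27 = 2.6943
z = (x̄−μ₀)/SE = (46.11−42)/2.6943 = 1.5254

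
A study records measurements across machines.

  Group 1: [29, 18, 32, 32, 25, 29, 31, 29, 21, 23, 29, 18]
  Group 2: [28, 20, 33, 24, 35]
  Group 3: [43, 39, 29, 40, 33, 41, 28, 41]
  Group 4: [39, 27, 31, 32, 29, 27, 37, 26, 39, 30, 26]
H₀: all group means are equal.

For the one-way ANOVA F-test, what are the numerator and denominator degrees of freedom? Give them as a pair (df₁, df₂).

k = 4 groups, N = 36 total
df = (k−1, N−k) = (4−1, 36−4) = (3, 32)

degrees of freedom = [3, 32]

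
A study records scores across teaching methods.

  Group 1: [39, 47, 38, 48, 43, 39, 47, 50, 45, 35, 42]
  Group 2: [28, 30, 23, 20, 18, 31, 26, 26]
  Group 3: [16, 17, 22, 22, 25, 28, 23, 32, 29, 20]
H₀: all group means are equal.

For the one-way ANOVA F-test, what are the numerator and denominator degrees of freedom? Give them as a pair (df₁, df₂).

degrees of freedom = [2, 26]

k = 3 groups, N = 29 total
df = (k−1, N−k) = (3−1, 29−3) = (2, 26)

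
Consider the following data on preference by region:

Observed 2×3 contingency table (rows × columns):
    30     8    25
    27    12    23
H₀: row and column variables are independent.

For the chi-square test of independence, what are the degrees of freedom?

df = (r−1)(c−1) = (2−1)·(3−1) = 2

degrees of freedom = 2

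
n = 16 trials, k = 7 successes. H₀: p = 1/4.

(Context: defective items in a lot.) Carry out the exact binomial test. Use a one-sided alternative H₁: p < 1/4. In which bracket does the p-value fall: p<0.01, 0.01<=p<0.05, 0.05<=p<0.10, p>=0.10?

p-value bracket: p>=0.10

Exact binomial: n=16, k=7, p₀=1/4=0.2500
P(X≤7) from Σ C(n,i)·p₀^i·(1−p₀)^(n−i)
p-value (one-sided, H₁ less) = 0.97287
→ bracket: p>=0.10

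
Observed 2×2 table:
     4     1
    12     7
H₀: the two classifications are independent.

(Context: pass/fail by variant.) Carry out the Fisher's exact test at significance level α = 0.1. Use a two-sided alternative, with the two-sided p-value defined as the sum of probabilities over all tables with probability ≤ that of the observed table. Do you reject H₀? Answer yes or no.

Margins: r₁=5, r₂=19, c₁=16, c₂=8, n=24
p_obs = C(5,4)·C(19,12)/C(24,16); sum pmf over tables with pmf ≤ p_obs
p-value (two-sided) = 0.63109
At α=0.1: p ≥ α → fail to reject H₀

reject H₀: no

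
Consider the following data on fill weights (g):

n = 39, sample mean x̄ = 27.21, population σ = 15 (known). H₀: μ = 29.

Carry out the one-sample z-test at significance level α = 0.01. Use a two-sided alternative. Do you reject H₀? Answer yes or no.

SE = σ/√n = 15/√39 = 2.4019
z = (x̄−μ₀)/SE = (27.21−29)/2.4019 = -0.7452
p-value (two-sided) = 0.45613
At α=0.01: p ≥ α → fail to reject H₀

reject H₀: no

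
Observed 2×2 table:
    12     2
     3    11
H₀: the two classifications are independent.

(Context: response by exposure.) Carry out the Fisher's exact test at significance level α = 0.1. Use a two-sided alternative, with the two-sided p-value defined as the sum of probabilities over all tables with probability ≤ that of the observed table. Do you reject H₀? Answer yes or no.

reject H₀: yes

Margins: r₁=14, r₂=14, c₁=15, c₂=13, n=28
p_obs = C(14,12)·C(14,3)/C(28,15); sum pmf over tables with pmf ≤ p_obs
p-value (two-sided) = 0.00184
At α=0.1: p < α → reject H₀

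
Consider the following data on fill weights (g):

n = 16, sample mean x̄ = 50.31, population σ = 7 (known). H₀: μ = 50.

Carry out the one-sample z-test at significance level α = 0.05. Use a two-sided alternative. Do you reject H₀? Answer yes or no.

reject H₀: no

SE = σ/√n = 7/√16 = 1.7500
z = (x̄−μ₀)/SE = (50.31−50)/1.7500 = 0.1771
p-value (two-sided) = 0.85940
At α=0.05: p ≥ α → fail to reject H₀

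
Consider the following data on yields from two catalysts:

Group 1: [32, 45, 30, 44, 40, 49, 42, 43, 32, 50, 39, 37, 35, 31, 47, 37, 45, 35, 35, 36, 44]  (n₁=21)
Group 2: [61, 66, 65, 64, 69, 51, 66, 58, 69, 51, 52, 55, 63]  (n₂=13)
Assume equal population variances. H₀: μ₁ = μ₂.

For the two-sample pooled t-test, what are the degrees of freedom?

df = n₁ + n₂ − 2 = 21 + 13 − 2 = 32

degrees of freedom = 32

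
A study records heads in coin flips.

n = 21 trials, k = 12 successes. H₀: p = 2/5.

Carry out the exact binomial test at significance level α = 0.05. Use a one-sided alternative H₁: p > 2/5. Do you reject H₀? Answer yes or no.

reject H₀: no

Exact binomial: n=21, k=12, p₀=2/5=0.4000
P(X≥12) from Σ C(n,i)·p₀^i·(1−p₀)^(n−i)
p-value (one-sided, H₁ greater) = 0.08492
At α=0.05: p ≥ α → fail to reject H₀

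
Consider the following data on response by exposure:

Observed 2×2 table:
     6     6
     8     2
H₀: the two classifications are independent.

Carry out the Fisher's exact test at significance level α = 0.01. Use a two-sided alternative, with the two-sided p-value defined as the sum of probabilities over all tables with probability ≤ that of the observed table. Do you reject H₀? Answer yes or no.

Margins: r₁=12, r₂=10, c₁=14, c₂=8, n=22
p_obs = C(12,6)·C(10,8)/C(22,14); sum pmf over tables with pmf ≤ p_obs
p-value (two-sided) = 0.20433
At α=0.01: p ≥ α → fail to reject H₀

reject H₀: no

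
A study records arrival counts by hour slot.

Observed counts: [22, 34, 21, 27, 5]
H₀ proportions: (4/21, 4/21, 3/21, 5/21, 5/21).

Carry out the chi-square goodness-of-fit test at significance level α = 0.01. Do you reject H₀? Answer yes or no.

n = 109; E_i = n·p_i = [20.76, 20.76, 15.57, 25.95, 25.95]
χ² = (22−20.76)²/20.76 + (34−20.76)²/20.76 + (21−15.57)²/15.57 + (27−25.95)²/25.95 + (5−25.95)²/25.95 = 27.3651
df = 4
p-value (upper-tail) = 0.00002
At α=0.01: p < α → reject H₀

reject H₀: yes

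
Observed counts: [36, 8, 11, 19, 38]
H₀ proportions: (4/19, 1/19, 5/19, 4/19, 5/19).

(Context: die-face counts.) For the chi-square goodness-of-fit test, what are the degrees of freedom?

df = k − 1 = 5 − 1 = 4

degrees of freedom = 4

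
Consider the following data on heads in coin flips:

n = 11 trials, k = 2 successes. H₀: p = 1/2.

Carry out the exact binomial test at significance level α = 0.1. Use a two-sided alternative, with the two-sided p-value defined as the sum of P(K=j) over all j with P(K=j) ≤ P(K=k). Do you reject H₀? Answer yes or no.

Exact binomial: n=11, k=2, p₀=1/2=0.5000
P(X=j) = C(n,j)·p₀^j·(1−p₀)^(n−j); p = Σ P(X=j) over j with P(X=j) ≤ P(X=2)
p-value (two-sided) = 0.06543
At α=0.1: p < α → reject H₀

reject H₀: yes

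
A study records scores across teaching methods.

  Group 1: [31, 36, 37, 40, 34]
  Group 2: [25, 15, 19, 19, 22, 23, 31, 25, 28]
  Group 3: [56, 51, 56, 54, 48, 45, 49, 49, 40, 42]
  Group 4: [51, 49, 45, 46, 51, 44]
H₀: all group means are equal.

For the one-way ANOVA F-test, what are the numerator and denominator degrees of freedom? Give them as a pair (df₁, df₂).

degrees of freedom = [3, 26]

k = 4 groups, N = 30 total
df = (k−1, N−k) = (4−1, 30−4) = (3, 26)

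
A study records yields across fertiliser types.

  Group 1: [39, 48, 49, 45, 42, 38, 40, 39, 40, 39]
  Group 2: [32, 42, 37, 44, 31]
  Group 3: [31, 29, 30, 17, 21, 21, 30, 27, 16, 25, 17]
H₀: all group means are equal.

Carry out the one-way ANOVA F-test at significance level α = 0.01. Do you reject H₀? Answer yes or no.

Group means [41.90, 37.20, 24.00], grand mean 33.423
SSB = Σnᵢ(x̄ᵢ−x̄)² = 1766.646; SSW = ΣΣ(x−x̄ᵢ)² = 615.700
MSB = 1766.646/2 = 883.3231; MSW = 615.700/23 = 26.7696
F = MSB/MSW = 32.9973
df = (2, 23)
p-value (upper-tail) = 0.00000
At α=0.01: p < α → reject H₀

reject H₀: yes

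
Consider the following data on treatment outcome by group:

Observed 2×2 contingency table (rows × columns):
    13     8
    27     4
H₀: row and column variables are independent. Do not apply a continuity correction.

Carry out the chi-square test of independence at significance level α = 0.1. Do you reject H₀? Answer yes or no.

Row totals [21, 31], col totals [40, 12], n=52
χ² = (13−16.15)²/16.15 + (8−4.85)²/4.85 + (27−23.85)²/23.85 + (4−7.15)²/7.15 = 4.4758
df = 1
p-value (upper-tail) = 0.03438
At α=0.1: p < α → reject H₀

reject H₀: yes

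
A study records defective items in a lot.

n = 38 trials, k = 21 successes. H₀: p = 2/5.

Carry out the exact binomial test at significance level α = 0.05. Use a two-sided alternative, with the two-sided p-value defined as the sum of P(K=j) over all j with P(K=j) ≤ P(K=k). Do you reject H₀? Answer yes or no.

Exact binomial: n=38, k=21, p₀=2/5=0.4000
P(X=j) = C(n,j)·p₀^j·(1−p₀)^(n−j); p = Σ P(X=j) over j with P(X=j) ≤ P(X=21)
p-value (two-sided) = 0.06767
At α=0.05: p ≥ α → fail to reject H₀

reject H₀: no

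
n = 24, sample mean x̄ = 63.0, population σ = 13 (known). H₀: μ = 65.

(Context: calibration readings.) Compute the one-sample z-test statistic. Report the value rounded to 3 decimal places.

SE = σ/√n = 13/√24 = 2.6536
z = (x̄−μ₀)/SE = (63.0−65)/2.6536 = -0.7537

test statistic = -0.754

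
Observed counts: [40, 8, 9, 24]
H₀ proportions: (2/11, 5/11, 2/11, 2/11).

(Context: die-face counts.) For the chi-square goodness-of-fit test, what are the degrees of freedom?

df = k − 1 = 4 − 1 = 3

degrees of freedom = 3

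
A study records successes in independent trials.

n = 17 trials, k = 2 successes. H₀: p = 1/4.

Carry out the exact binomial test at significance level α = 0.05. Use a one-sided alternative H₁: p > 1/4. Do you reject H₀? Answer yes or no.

reject H₀: no

Exact binomial: n=17, k=2, p₀=1/4=0.2500
P(X≥2) from Σ C(n,i)·p₀^i·(1−p₀)^(n−i)
p-value (one-sided, H₁ greater) = 0.94989
At α=0.05: p ≥ α → fail to reject H₀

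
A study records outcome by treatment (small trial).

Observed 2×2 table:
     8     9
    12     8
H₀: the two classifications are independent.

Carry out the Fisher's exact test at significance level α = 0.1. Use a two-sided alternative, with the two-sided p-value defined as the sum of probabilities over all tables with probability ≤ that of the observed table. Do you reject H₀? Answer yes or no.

Margins: r₁=17, r₂=20, c₁=20, c₂=17, n=37
p_obs = C(17,8)·C(20,12)/C(37,20); sum pmf over tables with pmf ≤ p_obs
p-value (two-sided) = 0.51738
At α=0.1: p ≥ α → fail to reject H₀

reject H₀: no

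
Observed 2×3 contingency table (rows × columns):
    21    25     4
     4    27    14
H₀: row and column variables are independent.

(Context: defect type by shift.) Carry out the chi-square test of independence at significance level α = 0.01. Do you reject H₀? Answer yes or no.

reject H₀: yes

Row totals [50, 45], col totals [25, 52, 18], n=95
χ² = (21−13.16)²/13.16 + (25−27.37)²/27.37 + (4−9.47)²/9.47 + (4−11.84)²/11.84 + (27−24.63)²/24.63 + (14−8.53)²/8.53 = 16.9763
df = 2
p-value (upper-tail) = 0.00021
At α=0.01: p < α → reject H₀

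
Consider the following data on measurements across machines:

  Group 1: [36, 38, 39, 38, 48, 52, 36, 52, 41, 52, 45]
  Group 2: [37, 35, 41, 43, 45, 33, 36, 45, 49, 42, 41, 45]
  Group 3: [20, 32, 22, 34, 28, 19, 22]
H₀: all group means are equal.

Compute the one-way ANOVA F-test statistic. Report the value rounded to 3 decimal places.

Group means [43.36, 41.00, 25.29], grand mean 38.200
SSB = Σnᵢ(x̄ᵢ−x̄)² = 1554.826; SSW = ΣΣ(x−x̄ᵢ)² = 913.974
MSB = 1554.826/2 = 777.4130; MSW = 913.974/27 = 33.8509
F = MSB/MSW = 22.9658
df = (2, 27)

test statistic = 22.966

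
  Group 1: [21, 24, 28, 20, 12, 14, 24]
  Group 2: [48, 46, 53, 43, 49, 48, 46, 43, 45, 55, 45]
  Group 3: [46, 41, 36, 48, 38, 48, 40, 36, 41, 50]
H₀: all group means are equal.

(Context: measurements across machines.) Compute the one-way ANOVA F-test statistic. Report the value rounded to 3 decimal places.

Group means [20.43, 47.36, 42.40], grand mean 38.857
SSB = Σnᵢ(x̄ᵢ−x̄)² = 3298.769; SSW = ΣΣ(x−x̄ᵢ)² = 586.660
MSB = 3298.769/2 = 1649.3844; MSW = 586.660/25 = 23.4664
F = MSB/MSW = 70.2871
df = (2, 25)

test statistic = 70.287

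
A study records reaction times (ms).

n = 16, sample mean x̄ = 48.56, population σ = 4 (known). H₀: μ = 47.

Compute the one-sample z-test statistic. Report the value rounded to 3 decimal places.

test statistic = 1.560

SE = σ/√n = 4/√16 = 1.0000
z = (x̄−μ₀)/SE = (48.56−47)/1.0000 = 1.5600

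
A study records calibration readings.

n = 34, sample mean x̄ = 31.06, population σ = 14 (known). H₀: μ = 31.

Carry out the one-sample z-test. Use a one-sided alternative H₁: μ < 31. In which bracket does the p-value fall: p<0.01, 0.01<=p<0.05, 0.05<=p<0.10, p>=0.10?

p-value bracket: p>=0.10

SE = σ/√n = 14/√34 = 2.4010
z = (x̄−μ₀)/SE = (31.06−31)/2.4010 = 0.0250
p-value (one-sided, H₁ less) = 0.50997
→ bracket: p>=0.10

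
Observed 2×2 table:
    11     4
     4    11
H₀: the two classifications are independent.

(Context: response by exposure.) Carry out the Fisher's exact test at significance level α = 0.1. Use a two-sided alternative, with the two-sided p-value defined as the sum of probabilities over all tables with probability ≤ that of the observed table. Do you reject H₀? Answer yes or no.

Margins: r₁=15, r₂=15, c₁=15, c₂=15, n=30
p_obs = C(15,11)·C(15,4)/C(30,15); sum pmf over tables with pmf ≤ p_obs
p-value (two-sided) = 0.02684
At α=0.1: p < α → reject H₀

reject H₀: yes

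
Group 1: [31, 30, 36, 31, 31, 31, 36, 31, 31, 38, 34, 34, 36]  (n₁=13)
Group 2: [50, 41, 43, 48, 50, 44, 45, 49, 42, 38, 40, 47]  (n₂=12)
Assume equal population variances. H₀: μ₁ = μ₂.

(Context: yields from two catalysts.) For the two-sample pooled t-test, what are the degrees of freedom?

df = n₁ + n₂ − 2 = 13 + 12 − 2 = 23

degrees of freedom = 23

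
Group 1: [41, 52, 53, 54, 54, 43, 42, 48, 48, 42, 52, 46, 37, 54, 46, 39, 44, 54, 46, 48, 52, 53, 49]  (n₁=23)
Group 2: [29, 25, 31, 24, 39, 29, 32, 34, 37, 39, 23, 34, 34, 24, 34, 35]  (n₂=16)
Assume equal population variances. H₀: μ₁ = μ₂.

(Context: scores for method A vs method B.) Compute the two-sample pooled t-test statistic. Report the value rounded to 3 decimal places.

test statistic = 9.434

x̄₁=47.696, s₁=5.295, n₁=23
x̄₂=31.438, s₂=5.291, n₂=16
s_p² = [22·5.295² + 15·5.291²]/37 = 28.0218
SE = √(s_p²·(1/23+1/16)) = 1.7233
t = (47.696−31.438)/1.7233 = 9.4344
df = 37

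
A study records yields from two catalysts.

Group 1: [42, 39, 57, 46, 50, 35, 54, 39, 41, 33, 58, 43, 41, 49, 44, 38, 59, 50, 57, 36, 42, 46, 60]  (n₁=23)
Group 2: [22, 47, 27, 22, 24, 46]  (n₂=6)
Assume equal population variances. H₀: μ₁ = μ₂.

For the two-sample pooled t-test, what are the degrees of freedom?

degrees of freedom = 27

df = n₁ + n₂ − 2 = 23 + 6 − 2 = 27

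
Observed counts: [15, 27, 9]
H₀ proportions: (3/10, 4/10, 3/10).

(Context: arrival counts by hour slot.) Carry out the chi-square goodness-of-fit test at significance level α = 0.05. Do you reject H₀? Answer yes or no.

n = 51; E_i = n·p_i = [15.30, 20.40, 15.30]
χ² = (15−15.30)²/15.30 + (27−20.40)²/20.40 + (9−15.30)²/15.30 = 4.7353
df = 2
p-value (upper-tail) = 0.09370
At α=0.05: p ≥ α → fail to reject H₀

reject H₀: no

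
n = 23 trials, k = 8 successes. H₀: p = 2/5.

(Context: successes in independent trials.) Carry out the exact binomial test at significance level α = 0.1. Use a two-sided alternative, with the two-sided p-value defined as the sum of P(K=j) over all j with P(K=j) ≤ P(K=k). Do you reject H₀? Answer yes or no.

Exact binomial: n=23, k=8, p₀=2/5=0.4000
P(X=j) = C(n,j)·p₀^j·(1−p₀)^(n−j); p = Σ P(X=j) over j with P(X=j) ≤ P(X=8)
p-value (two-sided) = 0.67545
At α=0.1: p ≥ α → fail to reject H₀

reject H₀: no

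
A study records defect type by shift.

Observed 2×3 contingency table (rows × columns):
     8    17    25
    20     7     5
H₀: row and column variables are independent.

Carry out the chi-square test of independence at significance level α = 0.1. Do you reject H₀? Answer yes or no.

Row totals [50, 32], col totals [28, 24, 30], n=82
χ² = (8−17.07)²/17.07 + (17−14.63)²/14.63 + (25−18.29)²/18.29 + (20−10.93)²/10.93 + (7−9.37)²/9.37 + (5−11.71)²/11.71 = 19.6379
df = 2
p-value (upper-tail) = 0.00005
At α=0.1: p < α → reject H₀

reject H₀: yes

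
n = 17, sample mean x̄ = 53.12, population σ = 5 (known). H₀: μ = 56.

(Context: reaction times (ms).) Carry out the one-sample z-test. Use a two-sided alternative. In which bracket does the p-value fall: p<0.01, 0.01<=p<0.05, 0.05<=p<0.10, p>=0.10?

SE = σ/√n = 5/√17 = 1.2127
z = (x̄−μ₀)/SE = (53.12−56)/1.2127 = -2.3749
p-value (two-sided) = 0.01755
→ bracket: 0.01<=p<0.05

p-value bracket: 0.01<=p<0.05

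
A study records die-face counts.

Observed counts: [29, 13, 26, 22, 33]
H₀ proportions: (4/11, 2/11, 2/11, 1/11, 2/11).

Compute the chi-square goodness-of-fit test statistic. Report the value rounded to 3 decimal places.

test statistic = 25.567

n = 123; E_i = n·p_i = [44.73, 22.36, 22.36, 11.18, 22.36]
χ² = (29−44.73)²/44.73 + (13−22.36)²/22.36 + (26−22.36)²/22.36 + (22−11.18)²/11.18 + (33−22.36)²/22.36 = 25.5671
df = 4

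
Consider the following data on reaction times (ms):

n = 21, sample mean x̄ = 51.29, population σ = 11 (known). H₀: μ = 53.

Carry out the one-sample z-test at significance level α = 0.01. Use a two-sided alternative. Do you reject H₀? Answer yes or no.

SE = σ/√n = 11/√21 = 2.4004
z = (x̄−μ₀)/SE = (51.29−53)/2.4004 = -0.7124
p-value (two-sided) = 0.47623
At α=0.01: p ≥ α → fail to reject H₀

reject H₀: no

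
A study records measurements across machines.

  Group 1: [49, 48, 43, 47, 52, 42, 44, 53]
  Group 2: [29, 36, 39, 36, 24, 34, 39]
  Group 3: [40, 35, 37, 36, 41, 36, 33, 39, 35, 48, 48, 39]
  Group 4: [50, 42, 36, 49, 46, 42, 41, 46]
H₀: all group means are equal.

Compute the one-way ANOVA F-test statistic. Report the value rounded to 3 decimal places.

test statistic = 11.629

Group means [47.25, 33.86, 38.92, 44.00], grand mean 40.971
SSB = Σnᵢ(x̄ᵢ−x̄)² = 793.698; SSW = ΣΣ(x−x̄ᵢ)² = 705.274
MSB = 793.698/3 = 264.5659; MSW = 705.274/31 = 22.7508
F = MSB/MSW = 11.6289
df = (3, 31)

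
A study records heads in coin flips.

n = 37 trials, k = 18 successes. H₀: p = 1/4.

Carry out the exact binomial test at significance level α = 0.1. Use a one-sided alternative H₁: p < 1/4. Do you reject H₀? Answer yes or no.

reject H₀: no

Exact binomial: n=37, k=18, p₀=1/4=0.2500
P(X≤18) from Σ C(n,i)·p₀^i·(1−p₀)^(n−i)
p-value (one-sided, H₁ less) = 0.99949
At α=0.1: p ≥ α → fail to reject H₀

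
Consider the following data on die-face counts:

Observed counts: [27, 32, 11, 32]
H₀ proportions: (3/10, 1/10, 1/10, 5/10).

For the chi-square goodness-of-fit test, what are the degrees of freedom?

df = k − 1 = 4 − 1 = 3

degrees of freedom = 3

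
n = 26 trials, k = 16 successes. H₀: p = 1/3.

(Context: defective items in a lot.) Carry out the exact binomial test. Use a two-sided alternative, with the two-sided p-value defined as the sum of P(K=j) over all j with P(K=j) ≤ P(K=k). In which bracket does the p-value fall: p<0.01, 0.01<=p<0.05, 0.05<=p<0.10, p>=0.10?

p-value bracket: p<0.01

Exact binomial: n=26, k=16, p₀=1/3=0.3333
P(X=j) = C(n,j)·p₀^j·(1−p₀)^(n−j); p = Σ P(X=j) over j with P(X=j) ≤ P(X=16)
p-value (two-sided) = 0.00334
→ bracket: p<0.01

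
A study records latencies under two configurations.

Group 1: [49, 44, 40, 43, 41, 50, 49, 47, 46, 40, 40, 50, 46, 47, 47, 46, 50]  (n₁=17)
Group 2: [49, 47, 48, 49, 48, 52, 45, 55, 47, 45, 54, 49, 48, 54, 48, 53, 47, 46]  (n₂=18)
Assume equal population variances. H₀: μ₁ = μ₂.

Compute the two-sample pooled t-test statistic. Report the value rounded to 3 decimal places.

test statistic = -3.070

x̄₁=45.588, s₁=3.641, n₁=17
x̄₂=49.111, s₂=3.142, n₂=18
s_p² = [16·3.641² + 17·3.142²]/33 = 11.5120
SE = √(s_p²·(1/17+1/18)) = 1.1475
t = (45.588−49.111)/1.1475 = -3.0701
df = 33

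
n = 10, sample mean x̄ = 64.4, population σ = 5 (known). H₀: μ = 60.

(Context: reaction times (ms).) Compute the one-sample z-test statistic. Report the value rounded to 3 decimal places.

test statistic = 2.783

SE = σ/√n = 5/√10 = 1.5811
z = (x̄−μ₀)/SE = (64.4−60)/1.5811 = 2.7828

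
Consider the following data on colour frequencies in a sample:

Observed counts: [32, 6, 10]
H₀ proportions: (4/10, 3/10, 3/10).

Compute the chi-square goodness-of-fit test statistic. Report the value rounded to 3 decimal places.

n = 48; E_i = n·p_i = [19.20, 14.40, 14.40]
χ² = (32−19.20)²/19.20 + (6−14.40)²/14.40 + (10−14.40)²/14.40 = 14.7778
df = 2

test statistic = 14.778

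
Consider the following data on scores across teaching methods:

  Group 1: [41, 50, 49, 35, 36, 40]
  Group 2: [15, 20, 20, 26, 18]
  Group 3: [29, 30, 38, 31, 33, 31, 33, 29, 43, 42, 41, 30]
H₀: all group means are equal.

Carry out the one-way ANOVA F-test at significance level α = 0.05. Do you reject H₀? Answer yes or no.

reject H₀: yes

Group means [41.83, 19.80, 34.17], grand mean 33.043
SSB = Σnᵢ(x̄ᵢ−x̄)² = 1355.657; SSW = ΣΣ(x−x̄ᵢ)² = 579.300
MSB = 1355.657/2 = 677.8283; MSW = 579.300/20 = 28.9650
F = MSB/MSW = 23.4016
df = (2, 20)
p-value (upper-tail) = 0.00001
At α=0.05: p < α → reject H₀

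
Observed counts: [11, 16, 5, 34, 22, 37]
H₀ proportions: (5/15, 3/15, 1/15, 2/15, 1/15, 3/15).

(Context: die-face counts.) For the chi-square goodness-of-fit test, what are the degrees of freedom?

degrees of freedom = 5

df = k − 1 = 6 − 1 = 5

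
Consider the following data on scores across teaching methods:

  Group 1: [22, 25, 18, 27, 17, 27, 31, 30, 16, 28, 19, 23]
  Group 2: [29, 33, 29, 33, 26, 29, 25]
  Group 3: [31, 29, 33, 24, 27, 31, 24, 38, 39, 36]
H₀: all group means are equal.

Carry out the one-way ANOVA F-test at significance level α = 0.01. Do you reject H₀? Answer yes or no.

Group means [23.58, 29.14, 31.20], grand mean 27.552
SSB = Σnᵢ(x̄ᵢ−x̄)² = 339.799; SSW = ΣΣ(x−x̄ᵢ)² = 613.374
MSB = 339.799/2 = 169.8993; MSW = 613.374/26 = 23.5913
F = MSB/MSW = 7.2018
df = (2, 26)
p-value (upper-tail) = 0.00324
At α=0.01: p < α → reject H₀

reject H₀: yes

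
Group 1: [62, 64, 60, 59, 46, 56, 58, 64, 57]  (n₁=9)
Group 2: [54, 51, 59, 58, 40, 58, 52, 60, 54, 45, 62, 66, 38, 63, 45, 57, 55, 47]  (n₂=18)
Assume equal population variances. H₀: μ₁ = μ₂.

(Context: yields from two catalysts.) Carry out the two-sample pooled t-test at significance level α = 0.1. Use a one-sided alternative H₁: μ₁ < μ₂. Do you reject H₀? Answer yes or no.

x̄₁=58.444, s₁=5.480, n₁=9
x̄₂=53.556, s₂=7.913, n₂=18
s_p² = [8·5.480² + 17·7.913²]/25 = 52.1867
SE = √(s_p²·(1/9+1/18)) = 2.9492
t = (58.444−53.556)/2.9492 = 1.6577
df = 25
p-value (one-sided, H₁ less) = 0.94506
At α=0.1: p ≥ α → fail to reject H₀

reject H₀: no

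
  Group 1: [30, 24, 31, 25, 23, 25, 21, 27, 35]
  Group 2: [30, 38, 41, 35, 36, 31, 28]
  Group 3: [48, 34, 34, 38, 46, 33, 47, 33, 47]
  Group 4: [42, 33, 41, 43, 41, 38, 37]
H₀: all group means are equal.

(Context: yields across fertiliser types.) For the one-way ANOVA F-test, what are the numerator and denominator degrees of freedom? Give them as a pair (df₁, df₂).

k = 4 groups, N = 32 total
df = (k−1, N−k) = (4−1, 32−4) = (3, 28)

degrees of freedom = [3, 28]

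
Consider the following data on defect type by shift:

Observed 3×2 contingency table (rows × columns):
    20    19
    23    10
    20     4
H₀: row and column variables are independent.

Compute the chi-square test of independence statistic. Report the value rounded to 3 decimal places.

test statistic = 7.135

Row totals [39, 33, 24], col totals [63, 33], n=96
χ² = (20−25.59)²/25.59 + (19−13.41)²/13.41 + (23−21.66)²/21.66 + (10−11.34)²/11.34 + (20−15.75)²/15.75 + (4−8.25)²/8.25 = 7.1353
df = 2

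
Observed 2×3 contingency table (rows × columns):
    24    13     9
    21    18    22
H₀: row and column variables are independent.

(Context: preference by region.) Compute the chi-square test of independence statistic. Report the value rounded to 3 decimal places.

Row totals [46, 61], col totals [45, 31, 31], n=107
χ² = (24−19.35)²/19.35 + (13−13.33)²/13.33 + (9−13.33)²/13.33 + (21−25.65)²/25.65 + (18−17.67)²/17.67 + (22−17.67)²/17.67 = 4.4426
df = 2

test statistic = 4.443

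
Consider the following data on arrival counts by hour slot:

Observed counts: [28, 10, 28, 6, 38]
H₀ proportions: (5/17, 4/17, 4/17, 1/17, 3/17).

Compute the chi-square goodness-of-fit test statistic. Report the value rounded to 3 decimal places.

test statistic = 28.339

n = 110; E_i = n·p_i = [32.35, 25.88, 25.88, 6.47, 19.41]
χ² = (28−32.35)²/32.35 + (10−25.88)²/25.88 + (28−25.88)²/25.88 + (6−6.47)²/6.47 + (38−19.41)²/19.41 = 28.3388
df = 4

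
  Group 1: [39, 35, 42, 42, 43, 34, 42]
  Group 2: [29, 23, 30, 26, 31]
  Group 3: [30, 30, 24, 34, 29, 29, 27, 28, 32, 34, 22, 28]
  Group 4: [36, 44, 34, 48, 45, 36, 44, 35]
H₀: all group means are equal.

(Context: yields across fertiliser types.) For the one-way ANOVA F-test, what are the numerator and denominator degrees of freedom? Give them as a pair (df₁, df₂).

degrees of freedom = [3, 28]

k = 4 groups, N = 32 total
df = (k−1, N−k) = (4−1, 32−4) = (3, 28)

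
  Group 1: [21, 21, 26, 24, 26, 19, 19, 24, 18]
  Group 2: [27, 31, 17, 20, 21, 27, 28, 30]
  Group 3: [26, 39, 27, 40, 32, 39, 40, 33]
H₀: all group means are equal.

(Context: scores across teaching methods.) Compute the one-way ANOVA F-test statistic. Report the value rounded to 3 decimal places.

Group means [22.00, 25.12, 34.50], grand mean 27.000
SSB = Σnᵢ(x̄ᵢ−x̄)² = 703.125; SSW = ΣΣ(x−x̄ᵢ)² = 496.875
MSB = 703.125/2 = 351.5625; MSW = 496.875/22 = 22.5852
F = MSB/MSW = 15.5660
df = (2, 22)

test statistic = 15.566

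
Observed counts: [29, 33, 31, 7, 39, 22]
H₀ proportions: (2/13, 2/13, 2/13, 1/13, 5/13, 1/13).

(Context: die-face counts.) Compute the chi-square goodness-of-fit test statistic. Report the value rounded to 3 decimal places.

test statistic = 23.317

n = 161; E_i = n·p_i = [24.77, 24.77, 24.77, 12.38, 61.92, 12.38]
χ² = (29−24.77)²/24.77 + (33−24.77)²/24.77 + (31−24.77)²/24.77 + (7−12.38)²/12.38 + (39−61.92)²/61.92 + (22−12.38)²/12.38 = 23.3174
df = 5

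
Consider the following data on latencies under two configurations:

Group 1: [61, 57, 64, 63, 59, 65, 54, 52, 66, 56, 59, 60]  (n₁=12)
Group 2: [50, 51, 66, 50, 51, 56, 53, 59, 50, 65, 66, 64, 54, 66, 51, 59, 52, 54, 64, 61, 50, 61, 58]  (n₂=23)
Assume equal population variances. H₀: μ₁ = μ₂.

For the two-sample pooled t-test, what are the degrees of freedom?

degrees of freedom = 33

df = n₁ + n₂ − 2 = 12 + 23 − 2 = 33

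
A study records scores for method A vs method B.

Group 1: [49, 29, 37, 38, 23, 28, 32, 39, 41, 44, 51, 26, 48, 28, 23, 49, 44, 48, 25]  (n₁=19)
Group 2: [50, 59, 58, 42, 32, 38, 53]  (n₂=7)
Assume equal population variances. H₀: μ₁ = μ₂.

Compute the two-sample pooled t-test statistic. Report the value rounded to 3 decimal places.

x̄₁=36.947, s₁=9.868, n₁=19
x̄₂=47.429, s₂=10.326, n₂=7
s_p² = [18·9.868² + 6·10.326²]/24 = 99.6942
SE = √(s_p²·(1/19+1/7)) = 4.4146
t = (36.947−47.429)/4.4146 = -2.3742
df = 24

test statistic = -2.374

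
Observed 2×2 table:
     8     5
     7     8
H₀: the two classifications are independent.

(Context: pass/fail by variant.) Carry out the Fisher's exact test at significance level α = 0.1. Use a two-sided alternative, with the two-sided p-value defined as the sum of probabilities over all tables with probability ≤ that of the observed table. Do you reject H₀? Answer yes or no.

Margins: r₁=13, r₂=15, c₁=15, c₂=13, n=28
p_obs = C(13,8)·C(15,7)/C(28,15); sum pmf over tables with pmf ≤ p_obs
p-value (two-sided) = 0.47570
At α=0.1: p ≥ α → fail to reject H₀

reject H₀: no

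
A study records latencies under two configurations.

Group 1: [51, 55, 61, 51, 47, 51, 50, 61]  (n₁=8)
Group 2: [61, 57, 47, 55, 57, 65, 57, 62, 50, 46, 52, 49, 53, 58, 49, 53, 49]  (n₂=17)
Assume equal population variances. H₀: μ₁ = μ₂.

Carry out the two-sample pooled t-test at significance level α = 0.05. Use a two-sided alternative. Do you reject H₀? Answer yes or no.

x̄₁=53.375, s₁=5.181, n₁=8
x̄₂=54.118, s₂=5.521, n₂=17
s_p² = [7·5.181² + 16·5.521²]/23 = 29.3756
SE = √(s_p²·(1/8+1/17)) = 2.3238
t = (53.375−54.118)/2.3238 = -0.3196
df = 23
p-value (two-sided) = 0.75217
At α=0.05: p ≥ α → fail to reject H₀

reject H₀: no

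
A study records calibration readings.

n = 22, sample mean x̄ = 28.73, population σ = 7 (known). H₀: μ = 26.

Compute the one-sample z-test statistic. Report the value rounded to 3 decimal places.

test statistic = 1.829

SE = σ/√n = 7/√22 = 1.4924
z = (x̄−μ₀)/SE = (28.73−26)/1.4924 = 1.8293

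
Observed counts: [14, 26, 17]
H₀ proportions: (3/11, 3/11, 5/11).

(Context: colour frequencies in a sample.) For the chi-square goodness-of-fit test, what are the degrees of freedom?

degrees of freedom = 2

df = k − 1 = 3 − 1 = 2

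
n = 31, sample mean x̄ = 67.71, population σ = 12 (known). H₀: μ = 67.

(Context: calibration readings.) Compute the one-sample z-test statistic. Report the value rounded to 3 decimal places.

test statistic = 0.329

SE = σ/√n = 12/√31 = 2.1553
z = (x̄−μ₀)/SE = (67.71−67)/2.1553 = 0.3294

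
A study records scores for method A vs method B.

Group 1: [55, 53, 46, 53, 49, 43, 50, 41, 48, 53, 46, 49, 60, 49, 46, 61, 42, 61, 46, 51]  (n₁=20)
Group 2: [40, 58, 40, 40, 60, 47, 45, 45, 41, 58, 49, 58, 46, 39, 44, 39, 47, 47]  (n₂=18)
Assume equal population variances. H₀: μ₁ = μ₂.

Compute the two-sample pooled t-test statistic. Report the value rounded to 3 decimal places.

x̄₁=50.100, s₁=5.893, n₁=20
x̄₂=46.833, s₂=7.131, n₂=18
s_p² = [19·5.893² + 17·7.131²]/36 = 42.3417
SE = √(s_p²·(1/20+1/18)) = 2.1141
t = (50.100−46.833)/2.1141 = 1.5452
df = 36

test statistic = 1.545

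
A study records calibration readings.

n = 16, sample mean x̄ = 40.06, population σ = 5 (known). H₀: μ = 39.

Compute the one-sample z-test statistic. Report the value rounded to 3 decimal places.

test statistic = 0.848

SE = σ/√n = 5/√16 = 1.2500
z = (x̄−μ₀)/SE = (40.06−39)/1.2500 = 0.8480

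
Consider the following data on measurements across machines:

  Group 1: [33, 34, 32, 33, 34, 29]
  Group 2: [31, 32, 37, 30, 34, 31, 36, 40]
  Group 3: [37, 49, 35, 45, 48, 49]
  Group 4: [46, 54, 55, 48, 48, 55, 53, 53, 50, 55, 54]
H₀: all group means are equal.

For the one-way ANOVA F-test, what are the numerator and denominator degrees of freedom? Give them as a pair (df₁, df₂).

k = 4 groups, N = 31 total
df = (k−1, N−k) = (4−1, 31−4) = (3, 27)

degrees of freedom = [3, 27]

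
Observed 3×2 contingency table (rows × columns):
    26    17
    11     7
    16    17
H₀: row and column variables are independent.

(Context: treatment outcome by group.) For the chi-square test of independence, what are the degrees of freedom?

degrees of freedom = 2

df = (r−1)(c−1) = (3−1)·(2−1) = 2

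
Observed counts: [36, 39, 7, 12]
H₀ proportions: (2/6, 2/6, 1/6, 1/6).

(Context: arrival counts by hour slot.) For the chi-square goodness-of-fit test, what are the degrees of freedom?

degrees of freedom = 3

df = k − 1 = 4 − 1 = 3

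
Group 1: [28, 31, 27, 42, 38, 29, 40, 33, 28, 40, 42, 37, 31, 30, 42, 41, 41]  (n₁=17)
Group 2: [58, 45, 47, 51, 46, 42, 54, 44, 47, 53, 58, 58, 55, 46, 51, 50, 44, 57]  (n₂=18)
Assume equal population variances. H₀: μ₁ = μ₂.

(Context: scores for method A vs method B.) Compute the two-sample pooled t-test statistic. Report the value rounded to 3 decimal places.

x̄₁=35.294, s₁=5.807, n₁=17
x̄₂=50.333, s₂=5.434, n₂=18
s_p² = [16·5.807² + 17·5.434²]/33 = 31.5615
SE = √(s_p²·(1/17+1/18)) = 1.9000
t = (35.294−50.333)/1.9000 = -7.9154
df = 33

test statistic = -7.915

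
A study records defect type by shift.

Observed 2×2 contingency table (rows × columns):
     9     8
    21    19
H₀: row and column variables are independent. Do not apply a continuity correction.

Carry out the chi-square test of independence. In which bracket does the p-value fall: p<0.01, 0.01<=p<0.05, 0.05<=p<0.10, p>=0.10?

Row totals [17, 40], col totals [30, 27], n=57
χ² = (9−8.95)²/8.95 + (8−8.05)²/8.05 + (21−21.05)²/21.05 + (19−18.95)²/18.95 = 0.0009
df = 1
p-value (upper-tail) = 0.97565
→ bracket: p>=0.10

p-value bracket: p>=0.10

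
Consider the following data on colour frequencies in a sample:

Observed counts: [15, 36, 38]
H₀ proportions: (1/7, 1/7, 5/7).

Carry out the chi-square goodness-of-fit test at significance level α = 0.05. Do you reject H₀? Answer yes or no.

reject H₀: yes

n = 89; E_i = n·p_i = [12.71, 12.71, 63.57]
χ² = (15−12.71)²/12.71 + (36−12.71)²/12.71 + (38−63.57)²/63.57 = 53.3438
df = 2
p-value (upper-tail) = 0.00000
At α=0.05: p < α → reject H₀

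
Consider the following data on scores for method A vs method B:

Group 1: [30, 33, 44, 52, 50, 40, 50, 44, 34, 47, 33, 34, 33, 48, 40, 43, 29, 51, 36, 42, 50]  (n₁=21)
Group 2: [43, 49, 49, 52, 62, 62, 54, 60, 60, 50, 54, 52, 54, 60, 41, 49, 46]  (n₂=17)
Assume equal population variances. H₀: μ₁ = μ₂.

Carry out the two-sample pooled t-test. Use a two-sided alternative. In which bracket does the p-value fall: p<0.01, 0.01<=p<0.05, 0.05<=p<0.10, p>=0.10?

x̄₁=41.095, s₁=7.595, n₁=21
x̄₂=52.765, s₂=6.437, n₂=17
s_p² = [20·7.595² + 16·6.437²]/36 = 50.4686
SE = √(s_p²·(1/21+1/17)) = 2.3178
t = (41.095−52.765)/2.3178 = -5.0348
df = 36
p-value (two-sided) = 0.00001
→ bracket: p<0.01

p-value bracket: p<0.01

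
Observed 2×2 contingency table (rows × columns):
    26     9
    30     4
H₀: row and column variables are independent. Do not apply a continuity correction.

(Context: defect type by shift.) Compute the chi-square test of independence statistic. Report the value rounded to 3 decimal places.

test statistic = 2.195

Row totals [35, 34], col totals [56, 13], n=69
χ² = (26−28.41)²/28.41 + (9−6.59)²/6.59 + (30−27.59)²/27.59 + (4−6.41)²/6.41 = 2.1948
df = 1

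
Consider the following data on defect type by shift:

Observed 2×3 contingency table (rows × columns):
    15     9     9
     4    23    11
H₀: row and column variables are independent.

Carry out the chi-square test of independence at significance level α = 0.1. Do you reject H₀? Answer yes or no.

reject H₀: yes

Row totals [33, 38], col totals [19, 32, 20], n=71
χ² = (15−8.83)²/8.83 + (9−14.87)²/14.87 + (9−9.30)²/9.30 + (4−10.17)²/10.17 + (23−17.13)²/17.13 + (11−10.70)²/10.70 = 12.4028
df = 2
p-value (upper-tail) = 0.00203
At α=0.1: p < α → reject H₀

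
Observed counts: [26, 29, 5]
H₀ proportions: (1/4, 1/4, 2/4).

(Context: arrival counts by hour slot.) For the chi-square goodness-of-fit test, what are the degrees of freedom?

df = k − 1 = 3 − 1 = 2

degrees of freedom = 2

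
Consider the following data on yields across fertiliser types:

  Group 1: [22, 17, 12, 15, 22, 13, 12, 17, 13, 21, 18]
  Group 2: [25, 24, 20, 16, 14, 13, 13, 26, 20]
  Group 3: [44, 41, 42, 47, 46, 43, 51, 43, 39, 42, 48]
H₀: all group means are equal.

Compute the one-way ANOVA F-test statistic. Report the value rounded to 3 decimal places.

test statistic = 143.479

Group means [16.55, 19.00, 44.18], grand mean 27.065
SSB = Σnᵢ(x̄ᵢ−x̄)² = 5025.507; SSW = ΣΣ(x−x̄ᵢ)² = 490.364
MSB = 5025.507/2 = 2512.7537; MSW = 490.364/28 = 17.5130
F = MSB/MSW = 143.4794
df = (2, 28)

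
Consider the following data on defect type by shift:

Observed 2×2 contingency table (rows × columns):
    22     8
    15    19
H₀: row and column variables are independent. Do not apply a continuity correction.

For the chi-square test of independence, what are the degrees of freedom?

df = (r−1)(c−1) = (2−1)·(2−1) = 1

degrees of freedom = 1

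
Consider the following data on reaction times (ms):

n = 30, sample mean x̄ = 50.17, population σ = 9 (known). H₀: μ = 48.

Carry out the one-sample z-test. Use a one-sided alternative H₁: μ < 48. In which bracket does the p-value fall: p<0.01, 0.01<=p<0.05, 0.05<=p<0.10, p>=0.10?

SE = σ/√n = 9/√30 = 1.6432
z = (x̄−μ₀)/SE = (50.17−48)/1.6432 = 1.3206
p-value (one-sided, H₁ less) = 0.90669
→ bracket: p>=0.10

p-value bracket: p>=0.10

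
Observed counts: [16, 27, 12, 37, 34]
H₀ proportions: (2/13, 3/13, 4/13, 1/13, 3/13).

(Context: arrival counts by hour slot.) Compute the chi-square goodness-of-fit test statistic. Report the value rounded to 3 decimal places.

test statistic = 96.995

n = 126; E_i = n·p_i = [19.38, 29.08, 38.77, 9.69, 29.08]
χ² = (16−19.38)²/19.38 + (27−29.08)²/29.08 + (12−38.77)²/38.77 + (37−9.69)²/9.69 + (34−29.08)²/29.08 = 96.9947
df = 4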